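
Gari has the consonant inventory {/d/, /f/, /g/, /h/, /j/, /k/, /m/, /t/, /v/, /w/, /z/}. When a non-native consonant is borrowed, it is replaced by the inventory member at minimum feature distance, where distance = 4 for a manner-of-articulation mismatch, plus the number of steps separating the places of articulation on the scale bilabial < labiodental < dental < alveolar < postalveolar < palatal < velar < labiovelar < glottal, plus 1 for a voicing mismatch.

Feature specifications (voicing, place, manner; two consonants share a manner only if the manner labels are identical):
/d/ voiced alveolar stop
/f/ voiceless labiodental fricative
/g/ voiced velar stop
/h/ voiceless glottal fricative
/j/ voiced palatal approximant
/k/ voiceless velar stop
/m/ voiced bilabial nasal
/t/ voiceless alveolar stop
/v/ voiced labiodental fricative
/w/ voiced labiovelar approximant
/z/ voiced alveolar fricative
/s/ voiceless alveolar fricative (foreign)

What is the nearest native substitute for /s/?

/z/ is closest: same manner (fricative), place distance 0 (alveolar→alveolar), voicing differs (+1); total 1. Next closest is /f/ at distance 2.

z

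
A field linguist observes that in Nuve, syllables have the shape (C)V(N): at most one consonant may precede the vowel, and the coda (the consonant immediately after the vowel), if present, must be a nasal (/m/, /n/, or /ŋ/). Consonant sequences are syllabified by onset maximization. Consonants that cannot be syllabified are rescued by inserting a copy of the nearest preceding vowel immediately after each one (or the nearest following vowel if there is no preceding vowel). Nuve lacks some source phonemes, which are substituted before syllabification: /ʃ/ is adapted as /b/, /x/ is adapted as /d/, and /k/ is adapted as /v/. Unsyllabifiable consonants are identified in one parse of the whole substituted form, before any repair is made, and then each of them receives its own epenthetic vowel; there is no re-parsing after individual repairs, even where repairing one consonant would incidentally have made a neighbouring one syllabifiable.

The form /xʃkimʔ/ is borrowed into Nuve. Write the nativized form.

dibivimʔi

Substitution: /x/ → /d/, /ʃ/ → /b/, /k/ → /v/, giving /dbvimʔ/.
Under (C)V(N), the unsyllabifiable consonants are /d/, /b/, /ʔ/ (only a nasal (/m/, /n/, or /ŋ/) is licensed in coda position; onsets are limited to one consonant).
Inserting the epenthetic vowel yields /d/ → /di/, /b/ → /bi/, /ʔ/ → /ʔi/.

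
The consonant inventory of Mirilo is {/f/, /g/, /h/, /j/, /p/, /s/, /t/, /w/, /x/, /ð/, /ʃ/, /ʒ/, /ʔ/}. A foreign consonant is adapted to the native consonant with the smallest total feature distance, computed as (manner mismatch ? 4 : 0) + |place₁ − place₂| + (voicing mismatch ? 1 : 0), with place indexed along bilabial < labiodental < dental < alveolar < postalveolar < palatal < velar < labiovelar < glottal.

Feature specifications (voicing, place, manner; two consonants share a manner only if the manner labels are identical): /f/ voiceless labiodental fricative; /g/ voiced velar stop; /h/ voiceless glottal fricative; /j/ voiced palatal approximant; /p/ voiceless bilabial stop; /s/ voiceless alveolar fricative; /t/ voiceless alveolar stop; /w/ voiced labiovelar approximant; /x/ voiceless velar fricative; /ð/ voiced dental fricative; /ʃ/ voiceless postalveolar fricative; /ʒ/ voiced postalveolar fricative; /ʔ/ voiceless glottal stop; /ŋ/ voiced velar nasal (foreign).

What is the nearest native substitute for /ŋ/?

/g/ is closest: manner differs (nasal→stop, +4), place distance 0 (velar→velar), same voicing; total 4. Next closest is /j/ at distance 5.

g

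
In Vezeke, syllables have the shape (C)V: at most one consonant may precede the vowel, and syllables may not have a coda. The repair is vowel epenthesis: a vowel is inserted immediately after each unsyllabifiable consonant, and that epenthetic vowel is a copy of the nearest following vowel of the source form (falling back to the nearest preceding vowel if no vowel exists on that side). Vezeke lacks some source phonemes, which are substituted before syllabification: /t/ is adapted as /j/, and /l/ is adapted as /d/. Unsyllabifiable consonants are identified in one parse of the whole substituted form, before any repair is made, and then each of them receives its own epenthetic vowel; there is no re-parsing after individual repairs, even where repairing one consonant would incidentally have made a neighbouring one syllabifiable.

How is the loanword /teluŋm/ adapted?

jeduŋumu

Substitution: /t/ → /j/, /l/ → /d/, giving /jeduŋm/.
Under (C)V, the unsyllabifiable consonants are /ŋ/, /m/ (no codas are permitted; onsets are limited to one consonant).
Each unlicensed consonant becomes the onset of a new syllable: /ŋ/ → /ŋu/, /m/ → /mu/.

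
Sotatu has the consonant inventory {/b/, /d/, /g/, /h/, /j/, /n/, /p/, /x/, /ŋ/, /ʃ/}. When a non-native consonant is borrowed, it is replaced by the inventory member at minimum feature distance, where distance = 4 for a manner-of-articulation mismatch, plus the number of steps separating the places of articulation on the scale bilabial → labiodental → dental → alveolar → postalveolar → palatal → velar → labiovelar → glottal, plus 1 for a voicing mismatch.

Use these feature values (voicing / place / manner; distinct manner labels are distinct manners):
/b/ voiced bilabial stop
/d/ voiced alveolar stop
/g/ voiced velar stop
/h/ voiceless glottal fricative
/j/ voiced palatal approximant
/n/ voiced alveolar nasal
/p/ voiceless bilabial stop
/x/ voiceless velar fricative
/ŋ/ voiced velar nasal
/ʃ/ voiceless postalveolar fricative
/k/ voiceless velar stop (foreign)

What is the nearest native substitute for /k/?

/g/ is closest: same manner (stop), place distance 0 (velar→velar), voicing differs (+1); total 1. Next closest is /d/ at distance 4.

g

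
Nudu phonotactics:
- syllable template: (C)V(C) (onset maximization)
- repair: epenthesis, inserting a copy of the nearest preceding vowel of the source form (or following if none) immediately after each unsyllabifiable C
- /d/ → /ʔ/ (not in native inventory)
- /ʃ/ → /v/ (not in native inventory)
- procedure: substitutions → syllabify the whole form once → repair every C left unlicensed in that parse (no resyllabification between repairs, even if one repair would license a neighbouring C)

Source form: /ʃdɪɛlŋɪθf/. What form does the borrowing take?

Substitution: /ʃ/ → /v/, /d/ → /ʔ/, giving /vʔɪɛlŋɪθf/.
Syllabifying with onset maximization leaves /v/, /f/ stranded (at most one coda consonant is licensed; onsets are limited to one consonant).
Epenthesis after each stranded consonant: /v/ → /vɪ/, /f/ → /fɪ/.

vɪʔɪɛlŋɪθfɪ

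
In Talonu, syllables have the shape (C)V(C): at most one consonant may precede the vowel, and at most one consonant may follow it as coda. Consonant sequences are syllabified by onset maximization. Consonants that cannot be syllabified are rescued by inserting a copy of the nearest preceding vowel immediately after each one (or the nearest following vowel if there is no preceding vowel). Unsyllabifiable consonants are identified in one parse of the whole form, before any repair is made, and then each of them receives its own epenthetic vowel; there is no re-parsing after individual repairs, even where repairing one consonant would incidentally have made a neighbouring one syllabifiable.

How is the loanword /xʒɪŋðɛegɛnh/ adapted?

xɪʒɪŋðɛegɛnhɛ

The consonants /x/, /h/ cannot be parsed into a legal (C)V(C) syllable (at most one coda consonant is licensed; onsets are limited to one consonant).
Each unlicensed consonant becomes the onset of a new syllable: /x/ → /xɪ/, /h/ → /hɛ/.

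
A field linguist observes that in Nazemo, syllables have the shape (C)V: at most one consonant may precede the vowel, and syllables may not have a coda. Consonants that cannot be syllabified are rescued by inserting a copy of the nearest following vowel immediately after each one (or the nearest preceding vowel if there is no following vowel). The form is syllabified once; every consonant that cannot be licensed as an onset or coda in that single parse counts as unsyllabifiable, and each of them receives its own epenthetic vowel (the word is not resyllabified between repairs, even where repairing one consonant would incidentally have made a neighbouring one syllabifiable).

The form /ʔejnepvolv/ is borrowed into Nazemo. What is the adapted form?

The consonants /j/, /p/, /l/, /v/ cannot be parsed into a legal (C)V syllable (no codas are permitted; onsets are limited to one consonant).
Inserting the epenthetic vowel yields /j/ → /je/, /p/ → /po/, /l/ → /lo/, /v/ → /vo/.

ʔejenepovolovo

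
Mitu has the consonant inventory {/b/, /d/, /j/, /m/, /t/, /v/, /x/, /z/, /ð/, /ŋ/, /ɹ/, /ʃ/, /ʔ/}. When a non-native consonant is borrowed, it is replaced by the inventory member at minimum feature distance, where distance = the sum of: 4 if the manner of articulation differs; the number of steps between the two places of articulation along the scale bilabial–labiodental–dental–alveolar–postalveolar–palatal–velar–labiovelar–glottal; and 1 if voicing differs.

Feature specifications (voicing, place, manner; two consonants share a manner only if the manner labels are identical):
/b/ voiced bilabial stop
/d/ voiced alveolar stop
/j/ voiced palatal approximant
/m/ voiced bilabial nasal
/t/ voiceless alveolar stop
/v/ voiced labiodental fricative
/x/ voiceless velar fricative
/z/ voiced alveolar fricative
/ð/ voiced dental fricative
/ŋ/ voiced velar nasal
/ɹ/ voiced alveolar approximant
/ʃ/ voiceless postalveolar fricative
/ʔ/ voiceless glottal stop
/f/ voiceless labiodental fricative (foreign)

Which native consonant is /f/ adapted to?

/v/ is closest: same manner (fricative), place distance 0 (labiodental→labiodental), voicing differs (+1); total 1. Next closest is /ð/ at distance 2.

v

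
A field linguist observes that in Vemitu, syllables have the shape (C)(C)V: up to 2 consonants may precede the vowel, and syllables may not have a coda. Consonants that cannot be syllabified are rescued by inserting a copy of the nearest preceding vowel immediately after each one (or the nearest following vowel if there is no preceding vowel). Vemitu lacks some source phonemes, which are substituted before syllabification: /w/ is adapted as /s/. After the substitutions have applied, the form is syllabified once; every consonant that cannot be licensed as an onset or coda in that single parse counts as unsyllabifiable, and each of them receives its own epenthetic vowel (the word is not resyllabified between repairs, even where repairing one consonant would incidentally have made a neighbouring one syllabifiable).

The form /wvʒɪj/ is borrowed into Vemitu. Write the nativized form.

sɪvʒɪjɪ

Substitution: /w/ → /s/, giving /svʒɪj/.
Under (C)(C)V, the unsyllabifiable consonants are /s/, /j/ (no codas are permitted; onsets may contain at most 2 consonants).
Inserting the epenthetic vowel yields /s/ → /sɪ/, /j/ → /jɪ/.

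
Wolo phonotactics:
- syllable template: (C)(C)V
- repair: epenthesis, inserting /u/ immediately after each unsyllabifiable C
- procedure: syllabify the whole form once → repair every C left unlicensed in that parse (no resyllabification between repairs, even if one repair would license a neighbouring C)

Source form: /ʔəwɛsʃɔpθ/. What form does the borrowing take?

ʔəwɛsʃɔpuθu

The consonants /p/, /θ/ cannot be parsed into a legal (C)(C)V syllable (no codas are permitted; onsets may contain at most 2 consonants).
Each unlicensed consonant becomes the onset of a new syllable: /p/ → /pu/, /θ/ → /θu/.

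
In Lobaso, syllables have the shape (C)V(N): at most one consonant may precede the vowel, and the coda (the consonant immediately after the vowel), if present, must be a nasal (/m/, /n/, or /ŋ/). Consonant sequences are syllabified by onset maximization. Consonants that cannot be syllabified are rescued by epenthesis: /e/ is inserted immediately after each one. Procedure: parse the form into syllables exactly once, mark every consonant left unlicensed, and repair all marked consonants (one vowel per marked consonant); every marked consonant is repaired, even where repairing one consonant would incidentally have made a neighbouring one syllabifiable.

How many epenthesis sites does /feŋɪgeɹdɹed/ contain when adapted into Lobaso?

3

The unsyllabifiable consonants are /ɹ/, /d/, /d/; each receives one epenthetic vowel.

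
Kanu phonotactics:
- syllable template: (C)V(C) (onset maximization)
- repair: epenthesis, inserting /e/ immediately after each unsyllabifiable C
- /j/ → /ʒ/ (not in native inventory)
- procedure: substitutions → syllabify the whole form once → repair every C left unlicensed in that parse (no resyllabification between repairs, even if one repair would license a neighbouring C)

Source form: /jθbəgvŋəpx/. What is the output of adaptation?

Substitution: /j/ → /ʒ/, giving /ʒθbəgvŋəpx/.
Under (C)V(C), the unsyllabifiable consonants are /ʒ/, /θ/, /v/, /x/ (at most one coda consonant is licensed; onsets are limited to one consonant).
Each unlicensed consonant becomes the onset of a new syllable: /ʒ/ → /ʒe/, /θ/ → /θe/, /v/ → /ve/, /x/ → /xe/.

ʒeθebəgveŋəpxe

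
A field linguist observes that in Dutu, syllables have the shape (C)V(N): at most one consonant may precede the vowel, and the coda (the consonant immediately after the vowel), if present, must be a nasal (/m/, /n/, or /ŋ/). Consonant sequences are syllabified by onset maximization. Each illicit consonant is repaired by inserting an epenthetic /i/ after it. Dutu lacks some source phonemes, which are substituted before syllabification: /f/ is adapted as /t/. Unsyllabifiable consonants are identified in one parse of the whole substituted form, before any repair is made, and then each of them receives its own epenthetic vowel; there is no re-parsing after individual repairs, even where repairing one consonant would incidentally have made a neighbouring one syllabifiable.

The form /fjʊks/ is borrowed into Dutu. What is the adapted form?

tijʊkisi

Substitution: /f/ → /t/, giving /tjʊks/.
Under (C)V(N), the unsyllabifiable consonants are /t/, /k/, /s/ (only a nasal (/m/, /n/, or /ŋ/) is licensed in coda position; onsets are limited to one consonant).
Inserting the epenthetic vowel yields /t/ → /ti/, /k/ → /ki/, /s/ → /si/.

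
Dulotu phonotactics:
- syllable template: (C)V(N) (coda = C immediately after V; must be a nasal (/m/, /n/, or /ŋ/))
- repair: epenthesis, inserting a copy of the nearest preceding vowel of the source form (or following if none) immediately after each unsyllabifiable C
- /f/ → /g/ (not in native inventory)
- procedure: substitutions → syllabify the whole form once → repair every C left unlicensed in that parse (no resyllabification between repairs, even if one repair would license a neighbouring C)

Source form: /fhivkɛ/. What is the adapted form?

gihivikɛ

Substitution: /f/ → /g/, giving /ghivkɛ/.
Syllabifying with onset maximization leaves /g/, /v/ stranded (only a nasal (/m/, /n/, or /ŋ/) is licensed in coda position; onsets are limited to one consonant).
Each unlicensed consonant becomes the onset of a new syllable: /g/ → /gi/, /v/ → /vi/.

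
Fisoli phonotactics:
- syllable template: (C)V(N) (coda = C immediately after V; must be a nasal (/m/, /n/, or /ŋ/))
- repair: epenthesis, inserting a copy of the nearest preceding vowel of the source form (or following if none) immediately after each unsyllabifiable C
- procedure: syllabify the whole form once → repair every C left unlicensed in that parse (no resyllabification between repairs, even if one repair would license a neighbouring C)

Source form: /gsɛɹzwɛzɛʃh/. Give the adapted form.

gɛsɛɹɛzɛwɛzɛʃɛhɛ

Syllabifying with onset maximization leaves /g/, /ɹ/, /z/, /ʃ/, /h/ stranded (only a nasal (/m/, /n/, or /ŋ/) is licensed in coda position; onsets are limited to one consonant).
Each unlicensed consonant becomes the onset of a new syllable: /g/ → /gɛ/, /ɹ/ → /ɹɛ/, /z/ → /zɛ/, /ʃ/ → /ʃɛ/, /h/ → /hɛ/.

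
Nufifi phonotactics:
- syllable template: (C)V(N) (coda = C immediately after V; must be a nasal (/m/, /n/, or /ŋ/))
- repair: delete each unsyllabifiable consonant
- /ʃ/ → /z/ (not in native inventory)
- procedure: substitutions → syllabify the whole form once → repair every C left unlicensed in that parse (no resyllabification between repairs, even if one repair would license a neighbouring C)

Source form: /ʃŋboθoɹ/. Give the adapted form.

boθo

Substitution: /ʃ/ → /z/, giving /zŋboθoɹ/.
Under (C)V(N), the unsyllabifiable consonants are /z/, /ŋ/, /ɹ/ (only a nasal (/m/, /n/, or /ŋ/) is licensed in coda position; onsets are limited to one consonant).
Deleting the stranded consonants removes /z/, /ŋ/, /ɹ/.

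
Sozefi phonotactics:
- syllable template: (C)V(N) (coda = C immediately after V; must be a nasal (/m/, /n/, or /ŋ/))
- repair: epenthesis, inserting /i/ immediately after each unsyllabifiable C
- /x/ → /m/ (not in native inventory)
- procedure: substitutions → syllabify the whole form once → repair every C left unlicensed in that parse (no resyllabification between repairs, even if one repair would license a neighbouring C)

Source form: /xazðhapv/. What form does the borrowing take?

maziðihapivi

Substitution: /x/ → /m/, giving /mazðhapv/.
The consonants /z/, /ð/, /p/, /v/ cannot be parsed into a legal (C)V(N) syllable (only a nasal (/m/, /n/, or /ŋ/) is licensed in coda position; onsets are limited to one consonant).
Epenthesis after each stranded consonant: /z/ → /zi/, /ð/ → /ði/, /p/ → /pi/, /v/ → /vi/.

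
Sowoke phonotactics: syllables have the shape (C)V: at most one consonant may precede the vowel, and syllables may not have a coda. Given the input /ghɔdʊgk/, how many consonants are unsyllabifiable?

3

Syllabifying with onset maximization leaves /g/, /g/, /k/ stranded (no codas are permitted; onsets are limited to one consonant).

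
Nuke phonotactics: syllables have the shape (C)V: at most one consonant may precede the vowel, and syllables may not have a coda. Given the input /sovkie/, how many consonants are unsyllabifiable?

1

Syllabifying with onset maximization leaves /v/ stranded (no codas are permitted; onsets are limited to one consonant).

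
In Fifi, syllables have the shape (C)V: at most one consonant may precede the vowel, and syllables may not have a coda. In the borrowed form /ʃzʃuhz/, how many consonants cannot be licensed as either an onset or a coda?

The consonants /ʃ/, /z/, /h/, /z/ cannot be parsed into a legal (C)V syllable (no codas are permitted; onsets are limited to one consonant).

4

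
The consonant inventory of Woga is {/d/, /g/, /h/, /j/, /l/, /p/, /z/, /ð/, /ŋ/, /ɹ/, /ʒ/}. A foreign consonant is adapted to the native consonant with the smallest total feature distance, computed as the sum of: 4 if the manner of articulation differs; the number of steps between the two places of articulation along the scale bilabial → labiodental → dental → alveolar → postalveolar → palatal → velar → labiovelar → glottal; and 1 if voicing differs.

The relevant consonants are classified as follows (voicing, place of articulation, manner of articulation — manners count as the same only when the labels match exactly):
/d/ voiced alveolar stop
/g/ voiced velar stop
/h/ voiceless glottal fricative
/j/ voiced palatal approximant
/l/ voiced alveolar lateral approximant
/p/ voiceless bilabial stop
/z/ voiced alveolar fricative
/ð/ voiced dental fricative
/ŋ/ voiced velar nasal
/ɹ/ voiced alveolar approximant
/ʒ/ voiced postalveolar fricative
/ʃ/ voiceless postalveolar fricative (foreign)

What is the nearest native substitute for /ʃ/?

/ʒ/ is closest: same manner (fricative), place distance 0 (postalveolar→postalveolar), voicing differs (+1); total 1. Next closest is /z/ at distance 2.

ʒ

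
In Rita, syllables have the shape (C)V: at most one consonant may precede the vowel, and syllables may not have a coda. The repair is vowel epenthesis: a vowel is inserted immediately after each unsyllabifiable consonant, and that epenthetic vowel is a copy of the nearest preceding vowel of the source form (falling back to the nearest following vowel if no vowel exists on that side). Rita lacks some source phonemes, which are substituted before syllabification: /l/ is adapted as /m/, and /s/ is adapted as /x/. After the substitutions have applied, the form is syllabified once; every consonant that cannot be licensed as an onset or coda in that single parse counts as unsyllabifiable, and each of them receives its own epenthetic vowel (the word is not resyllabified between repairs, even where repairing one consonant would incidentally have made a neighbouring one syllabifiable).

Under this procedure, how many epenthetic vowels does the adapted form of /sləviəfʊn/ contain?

After substitution the input is /xməviəfʊn/.
The unsyllabifiable consonants are /x/, /n/; each receives one epenthetic vowel.

2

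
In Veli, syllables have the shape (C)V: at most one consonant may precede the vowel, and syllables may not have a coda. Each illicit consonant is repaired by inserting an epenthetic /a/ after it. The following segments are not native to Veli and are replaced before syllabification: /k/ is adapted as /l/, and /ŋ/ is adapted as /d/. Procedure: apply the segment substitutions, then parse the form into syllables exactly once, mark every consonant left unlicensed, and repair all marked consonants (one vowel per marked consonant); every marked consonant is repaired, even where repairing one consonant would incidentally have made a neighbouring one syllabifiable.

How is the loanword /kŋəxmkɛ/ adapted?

Substitution: /k/ → /l/, /ŋ/ → /d/, giving /ldəxmlɛ/.
Syllabifying with onset maximization leaves /l/, /x/, /m/ stranded (no codas are permitted; onsets are limited to one consonant).
Epenthesis after each stranded consonant: /l/ → /la/, /x/ → /xa/, /m/ → /ma/.

ladəxamalɛ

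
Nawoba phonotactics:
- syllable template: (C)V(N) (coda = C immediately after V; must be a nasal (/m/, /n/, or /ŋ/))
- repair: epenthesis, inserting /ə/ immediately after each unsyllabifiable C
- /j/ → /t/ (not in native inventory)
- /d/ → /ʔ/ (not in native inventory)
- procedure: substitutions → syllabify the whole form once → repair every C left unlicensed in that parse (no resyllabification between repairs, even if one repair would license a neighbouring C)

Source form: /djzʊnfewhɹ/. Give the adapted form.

ʔətəzʊnfewəhəɹə

Substitution: /d/ → /ʔ/, /j/ → /t/, giving /ʔtzʊnfewhɹ/.
The consonants /ʔ/, /t/, /w/, /h/, /ɹ/ cannot be parsed into a legal (C)V(N) syllable (only a nasal (/m/, /n/, or /ŋ/) is licensed in coda position; onsets are limited to one consonant).
Inserting the epenthetic vowel yields /ʔ/ → /ʔə/, /t/ → /tə/, /w/ → /wə/, /h/ → /hə/, /ɹ/ → /ɹə/.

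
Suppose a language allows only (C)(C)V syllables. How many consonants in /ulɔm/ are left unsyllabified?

Syllabifying with onset maximization leaves /m/ stranded (no codas are permitted; onsets may contain at most 2 consonants).

1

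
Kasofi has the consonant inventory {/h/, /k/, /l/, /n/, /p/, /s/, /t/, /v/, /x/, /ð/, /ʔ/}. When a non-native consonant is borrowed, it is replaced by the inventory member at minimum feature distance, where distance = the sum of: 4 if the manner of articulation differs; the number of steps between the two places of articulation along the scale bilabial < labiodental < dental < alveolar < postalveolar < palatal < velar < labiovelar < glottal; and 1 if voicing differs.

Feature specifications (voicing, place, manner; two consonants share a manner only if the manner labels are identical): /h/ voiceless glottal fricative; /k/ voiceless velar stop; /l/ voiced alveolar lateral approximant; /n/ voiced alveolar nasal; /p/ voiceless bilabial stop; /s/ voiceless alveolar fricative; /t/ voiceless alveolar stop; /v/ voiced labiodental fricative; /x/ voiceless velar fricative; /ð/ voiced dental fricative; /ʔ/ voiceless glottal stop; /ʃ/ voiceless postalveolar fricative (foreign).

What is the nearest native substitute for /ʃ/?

s

/s/ is closest: same manner (fricative), place distance 1 (postalveolar→alveolar), same voicing; total 1. Next closest is /x/ at distance 2.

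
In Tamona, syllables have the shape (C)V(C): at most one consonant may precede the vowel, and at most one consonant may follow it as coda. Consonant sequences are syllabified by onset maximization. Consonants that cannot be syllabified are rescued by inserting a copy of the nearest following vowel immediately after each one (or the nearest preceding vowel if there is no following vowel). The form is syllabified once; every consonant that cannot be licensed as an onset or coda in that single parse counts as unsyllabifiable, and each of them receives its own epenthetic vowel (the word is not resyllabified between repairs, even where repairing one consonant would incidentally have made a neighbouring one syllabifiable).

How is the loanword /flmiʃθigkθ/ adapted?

Under (C)V(C), the unsyllabifiable consonants are /f/, /l/, /k/, /θ/ (at most one coda consonant is licensed; onsets are limited to one consonant).
Epenthesis after each stranded consonant: /f/ → /fi/, /l/ → /li/, /k/ → /ki/, /θ/ → /θi/.

filimiʃθigkiθi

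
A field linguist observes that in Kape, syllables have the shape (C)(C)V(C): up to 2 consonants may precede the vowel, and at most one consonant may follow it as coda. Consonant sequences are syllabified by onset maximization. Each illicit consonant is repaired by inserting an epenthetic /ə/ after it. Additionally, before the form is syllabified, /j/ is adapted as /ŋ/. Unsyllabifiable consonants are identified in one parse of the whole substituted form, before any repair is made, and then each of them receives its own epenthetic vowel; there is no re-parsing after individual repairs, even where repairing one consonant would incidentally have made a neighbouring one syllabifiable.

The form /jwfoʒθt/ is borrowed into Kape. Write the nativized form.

Substitution: /j/ → /ŋ/, giving /ŋwfoʒθt/.
The consonants /ŋ/, /θ/, /t/ cannot be parsed into a legal (C)(C)V(C) syllable (at most one coda consonant is licensed; onsets may contain at most 2 consonants).
Inserting the epenthetic vowel yields /ŋ/ → /ŋə/, /θ/ → /θə/, /t/ → /tə/.

ŋəwfoʒθətə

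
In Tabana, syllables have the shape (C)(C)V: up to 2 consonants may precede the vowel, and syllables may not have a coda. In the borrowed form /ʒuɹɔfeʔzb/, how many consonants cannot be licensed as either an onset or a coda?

Syllabifying with onset maximization leaves /ʔ/, /z/, /b/ stranded (no codas are permitted; onsets may contain at most 2 consonants).

3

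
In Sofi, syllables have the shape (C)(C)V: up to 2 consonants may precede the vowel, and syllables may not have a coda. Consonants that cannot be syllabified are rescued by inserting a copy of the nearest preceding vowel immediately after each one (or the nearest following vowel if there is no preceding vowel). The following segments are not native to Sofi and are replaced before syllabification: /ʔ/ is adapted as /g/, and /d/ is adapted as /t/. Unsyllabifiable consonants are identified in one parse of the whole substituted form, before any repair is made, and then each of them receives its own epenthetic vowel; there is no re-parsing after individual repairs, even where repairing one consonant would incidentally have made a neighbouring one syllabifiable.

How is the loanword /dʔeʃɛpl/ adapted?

Substitution: /d/ → /t/, /ʔ/ → /g/, giving /tgeʃɛpl/.
Under (C)(C)V, the unsyllabifiable consonants are /p/, /l/ (no codas are permitted; onsets may contain at most 2 consonants).
Inserting the epenthetic vowel yields /p/ → /pɛ/, /l/ → /lɛ/.

tgeʃɛpɛlɛ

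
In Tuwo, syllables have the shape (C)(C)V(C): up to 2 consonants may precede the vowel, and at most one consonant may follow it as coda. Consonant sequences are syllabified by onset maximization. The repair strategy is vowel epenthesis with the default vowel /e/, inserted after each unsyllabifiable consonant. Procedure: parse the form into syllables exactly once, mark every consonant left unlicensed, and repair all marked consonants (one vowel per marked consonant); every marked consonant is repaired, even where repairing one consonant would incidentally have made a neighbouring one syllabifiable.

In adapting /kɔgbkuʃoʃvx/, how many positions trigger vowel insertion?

2

The unsyllabifiable consonants are /v/, /x/; each receives one epenthetic vowel.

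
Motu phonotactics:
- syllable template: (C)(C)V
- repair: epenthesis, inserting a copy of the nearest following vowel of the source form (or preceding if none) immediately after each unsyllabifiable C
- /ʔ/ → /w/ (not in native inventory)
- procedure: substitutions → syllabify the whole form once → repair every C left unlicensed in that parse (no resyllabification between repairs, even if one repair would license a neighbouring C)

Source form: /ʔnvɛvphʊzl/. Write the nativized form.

Substitution: /ʔ/ → /w/, giving /wnvɛvphʊzl/.
Under (C)(C)V, the unsyllabifiable consonants are /w/, /v/, /z/, /l/ (no codas are permitted; onsets may contain at most 2 consonants).
Epenthesis after each stranded consonant: /w/ → /wɛ/, /v/ → /vʊ/, /z/ → /zʊ/, /l/ → /lʊ/.

wɛnvɛvʊphʊzʊlʊ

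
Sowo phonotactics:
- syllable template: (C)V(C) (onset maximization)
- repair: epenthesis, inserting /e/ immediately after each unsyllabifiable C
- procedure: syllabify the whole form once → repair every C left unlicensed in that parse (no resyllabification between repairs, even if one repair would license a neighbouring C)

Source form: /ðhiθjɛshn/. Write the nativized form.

Under (C)V(C), the unsyllabifiable consonants are /ð/, /h/, /n/ (at most one coda consonant is licensed; onsets are limited to one consonant).
Inserting the epenthetic vowel yields /ð/ → /ðe/, /h/ → /he/, /n/ → /ne/.

ðehiθjɛshene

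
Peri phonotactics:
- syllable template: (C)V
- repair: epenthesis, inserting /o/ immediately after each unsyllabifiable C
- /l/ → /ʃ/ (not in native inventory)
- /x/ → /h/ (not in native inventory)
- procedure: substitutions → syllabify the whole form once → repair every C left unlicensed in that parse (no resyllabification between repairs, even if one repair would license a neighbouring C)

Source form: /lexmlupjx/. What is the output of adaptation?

ʃehomoʃupojoho

Substitution: /l/ → /ʃ/, /x/ → /h/, giving /ʃehmʃupjh/.
The consonants /h/, /m/, /p/, /j/, /h/ cannot be parsed into a legal (C)V syllable (no codas are permitted; onsets are limited to one consonant).
Epenthesis after each stranded consonant: /h/ → /ho/, /m/ → /mo/, /p/ → /po/, /j/ → /jo/, /h/ → /ho/.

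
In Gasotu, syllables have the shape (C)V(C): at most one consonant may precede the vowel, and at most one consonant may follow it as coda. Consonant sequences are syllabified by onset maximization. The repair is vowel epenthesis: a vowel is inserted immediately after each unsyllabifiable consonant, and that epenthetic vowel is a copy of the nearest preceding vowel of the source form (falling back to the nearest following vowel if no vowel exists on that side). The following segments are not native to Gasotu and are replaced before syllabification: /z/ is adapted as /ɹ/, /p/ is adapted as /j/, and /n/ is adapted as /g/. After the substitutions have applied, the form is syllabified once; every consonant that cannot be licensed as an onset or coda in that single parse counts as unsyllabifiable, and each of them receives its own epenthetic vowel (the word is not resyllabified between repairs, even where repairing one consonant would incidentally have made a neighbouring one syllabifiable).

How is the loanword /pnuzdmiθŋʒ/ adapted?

Substitution: /p/ → /j/, /n/ → /g/, /z/ → /ɹ/, giving /jguɹdmiθŋʒ/.
Under (C)V(C), the unsyllabifiable consonants are /j/, /d/, /ŋ/, /ʒ/ (at most one coda consonant is licensed; onsets are limited to one consonant).
Each unlicensed consonant becomes the onset of a new syllable: /j/ → /ju/, /d/ → /du/, /ŋ/ → /ŋi/, /ʒ/ → /ʒi/.

juguɹdumiθŋiʒi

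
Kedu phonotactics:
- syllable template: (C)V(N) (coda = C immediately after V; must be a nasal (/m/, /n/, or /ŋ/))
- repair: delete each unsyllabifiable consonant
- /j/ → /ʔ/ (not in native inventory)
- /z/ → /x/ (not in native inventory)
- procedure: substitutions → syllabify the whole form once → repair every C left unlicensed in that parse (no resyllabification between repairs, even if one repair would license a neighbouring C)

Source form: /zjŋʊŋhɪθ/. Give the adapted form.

ŋʊŋhɪ

Substitution: /z/ → /x/, /j/ → /ʔ/, giving /xʔŋʊŋhɪθ/.
The consonants /x/, /ʔ/, /θ/ cannot be parsed into a legal (C)V(N) syllable (only a nasal (/m/, /n/, or /ŋ/) is licensed in coda position; onsets are limited to one consonant).
Deleting the stranded consonants removes /x/, /ʔ/, /θ/.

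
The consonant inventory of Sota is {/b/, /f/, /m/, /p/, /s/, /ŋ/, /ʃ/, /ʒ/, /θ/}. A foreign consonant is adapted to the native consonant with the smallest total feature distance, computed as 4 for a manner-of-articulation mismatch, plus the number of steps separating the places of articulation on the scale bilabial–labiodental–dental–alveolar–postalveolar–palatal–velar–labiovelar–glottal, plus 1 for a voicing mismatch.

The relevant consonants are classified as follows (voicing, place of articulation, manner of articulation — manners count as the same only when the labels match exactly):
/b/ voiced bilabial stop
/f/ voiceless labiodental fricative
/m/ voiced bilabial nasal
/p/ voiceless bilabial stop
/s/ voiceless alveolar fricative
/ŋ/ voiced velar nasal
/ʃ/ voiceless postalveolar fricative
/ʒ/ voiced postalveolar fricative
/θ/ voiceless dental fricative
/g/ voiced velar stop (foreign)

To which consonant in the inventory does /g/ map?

/ŋ/ is closest: manner differs (stop→nasal, +4), place distance 0 (velar→velar), same voicing; total 4. Next closest is /b/ at distance 6.

ŋ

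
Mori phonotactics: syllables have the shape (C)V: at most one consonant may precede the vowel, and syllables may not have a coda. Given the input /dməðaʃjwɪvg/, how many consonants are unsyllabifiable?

5

Syllabifying with onset maximization leaves /d/, /ʃ/, /j/, /v/, /g/ stranded (no codas are permitted; onsets are limited to one consonant).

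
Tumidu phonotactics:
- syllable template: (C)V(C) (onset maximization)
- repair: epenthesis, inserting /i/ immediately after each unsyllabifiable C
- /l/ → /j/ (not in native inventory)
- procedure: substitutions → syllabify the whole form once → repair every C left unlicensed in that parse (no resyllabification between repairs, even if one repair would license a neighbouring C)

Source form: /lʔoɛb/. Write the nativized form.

jiʔoɛb

Substitution: /l/ → /j/, giving /jʔoɛb/.
Under (C)V(C), the unsyllabifiable consonants are /j/ (at most one coda consonant is licensed; onsets are limited to one consonant).
Inserting the epenthetic vowel yields /j/ → /ji/.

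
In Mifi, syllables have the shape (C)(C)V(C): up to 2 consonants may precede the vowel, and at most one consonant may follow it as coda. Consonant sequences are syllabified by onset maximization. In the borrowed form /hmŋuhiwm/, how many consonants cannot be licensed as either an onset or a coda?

2

The consonants /h/, /m/ cannot be parsed into a legal (C)(C)V(C) syllable (at most one coda consonant is licensed; onsets may contain at most 2 consonants).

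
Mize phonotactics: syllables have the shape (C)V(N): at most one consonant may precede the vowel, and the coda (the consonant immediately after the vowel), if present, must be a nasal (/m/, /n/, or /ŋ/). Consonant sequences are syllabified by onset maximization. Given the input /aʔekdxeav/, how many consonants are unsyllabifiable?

3

Syllabifying with onset maximization leaves /k/, /d/, /v/ stranded (only a nasal (/m/, /n/, or /ŋ/) is licensed in coda position; onsets are limited to one consonant).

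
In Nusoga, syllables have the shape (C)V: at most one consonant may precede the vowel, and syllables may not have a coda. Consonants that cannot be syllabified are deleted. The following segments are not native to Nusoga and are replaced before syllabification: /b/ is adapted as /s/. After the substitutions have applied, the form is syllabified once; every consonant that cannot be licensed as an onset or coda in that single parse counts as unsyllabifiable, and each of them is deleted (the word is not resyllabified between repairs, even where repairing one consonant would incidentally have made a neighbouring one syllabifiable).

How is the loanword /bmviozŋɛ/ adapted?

Substitution: /b/ → /s/, giving /smviozŋɛ/.
Under (C)V, the unsyllabifiable consonants are /s/, /m/, /z/ (no codas are permitted; onsets are limited to one consonant).
Deletion applies to /s/, /m/, /z/.

vioŋɛ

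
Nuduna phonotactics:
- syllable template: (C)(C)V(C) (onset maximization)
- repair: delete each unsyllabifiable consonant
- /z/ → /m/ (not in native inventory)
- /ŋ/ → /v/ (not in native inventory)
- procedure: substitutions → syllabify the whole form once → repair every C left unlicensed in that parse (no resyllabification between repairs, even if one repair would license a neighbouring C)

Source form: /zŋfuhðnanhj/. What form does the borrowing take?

vfuhðnan

Substitution: /z/ → /m/, /ŋ/ → /v/, giving /mvfuhðnanhj/.
Under (C)(C)V(C), the unsyllabifiable consonants are /m/, /h/, /j/ (at most one coda consonant is licensed; onsets may contain at most 2 consonants).
Deletion applies to /m/, /h/, /j/.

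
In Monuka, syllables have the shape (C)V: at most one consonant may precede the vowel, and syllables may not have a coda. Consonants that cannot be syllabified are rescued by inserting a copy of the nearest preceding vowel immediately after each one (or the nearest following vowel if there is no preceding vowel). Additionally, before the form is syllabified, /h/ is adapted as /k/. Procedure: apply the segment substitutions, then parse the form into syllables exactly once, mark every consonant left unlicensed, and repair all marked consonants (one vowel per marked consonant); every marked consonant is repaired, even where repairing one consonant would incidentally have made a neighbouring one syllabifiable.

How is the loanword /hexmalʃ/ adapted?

kexemalaʃa

Substitution: /h/ → /k/, giving /kexmalʃ/.
The consonants /x/, /l/, /ʃ/ cannot be parsed into a legal (C)V syllable (no codas are permitted; onsets are limited to one consonant).
Each unlicensed consonant becomes the onset of a new syllable: /x/ → /xe/, /l/ → /la/, /ʃ/ → /ʃa/.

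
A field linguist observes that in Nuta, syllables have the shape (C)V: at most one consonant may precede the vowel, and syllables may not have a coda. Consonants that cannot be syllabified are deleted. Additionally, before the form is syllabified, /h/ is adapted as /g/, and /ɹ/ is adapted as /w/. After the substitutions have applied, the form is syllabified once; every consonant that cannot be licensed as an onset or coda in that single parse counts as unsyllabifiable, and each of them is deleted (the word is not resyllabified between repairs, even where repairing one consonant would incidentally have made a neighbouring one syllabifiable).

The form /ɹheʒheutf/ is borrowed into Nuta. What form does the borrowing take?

gegeu

Substitution: /ɹ/ → /w/, /h/ → /g/, giving /wgeʒgeutf/.
Under (C)V, the unsyllabifiable consonants are /w/, /ʒ/, /t/, /f/ (no codas are permitted; onsets are limited to one consonant).
Deleting the stranded consonants removes /w/, /ʒ/, /t/, /f/.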